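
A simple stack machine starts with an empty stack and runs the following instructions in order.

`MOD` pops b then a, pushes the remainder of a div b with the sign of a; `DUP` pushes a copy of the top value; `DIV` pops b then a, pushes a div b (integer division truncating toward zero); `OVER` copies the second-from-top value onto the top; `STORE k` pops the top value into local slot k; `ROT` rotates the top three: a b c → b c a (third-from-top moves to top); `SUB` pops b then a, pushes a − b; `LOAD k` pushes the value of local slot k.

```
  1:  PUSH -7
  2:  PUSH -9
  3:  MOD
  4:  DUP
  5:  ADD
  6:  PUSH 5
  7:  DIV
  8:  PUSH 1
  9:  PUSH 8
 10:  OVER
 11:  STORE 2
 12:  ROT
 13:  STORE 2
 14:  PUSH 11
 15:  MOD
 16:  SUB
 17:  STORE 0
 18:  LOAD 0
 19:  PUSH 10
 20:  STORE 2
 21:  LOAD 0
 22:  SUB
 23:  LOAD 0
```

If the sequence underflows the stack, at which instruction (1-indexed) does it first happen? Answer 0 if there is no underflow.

PUSH -7 : [-7]
PUSH -9 : [-7, -9]
MOD     : [-7]
DUP     : [-7, -7]
ADD     : [-14]
PUSH 5  : [-14, 5]
DIV     : [-2]
PUSH 1  : [-2, 1]
PUSH 8  : [-2, 1, 8]
OVER    : [-2, 1, 8, 1]
STORE 2 : [-2, 1, 8]
ROT     : [1, 8, -2]
STORE 2 : [1, 8]
PUSH 11 : [1, 8, 11]
MOD     : [1, 8]
SUB     : [-7]
STORE 0 : []
LOAD 0  : [-7]
PUSH 10 : [-7, 10]
STORE 2 : [-7]
LOAD 0  : [-7, -7]
SUB     : [0]
LOAD 0  : [0, -7]

0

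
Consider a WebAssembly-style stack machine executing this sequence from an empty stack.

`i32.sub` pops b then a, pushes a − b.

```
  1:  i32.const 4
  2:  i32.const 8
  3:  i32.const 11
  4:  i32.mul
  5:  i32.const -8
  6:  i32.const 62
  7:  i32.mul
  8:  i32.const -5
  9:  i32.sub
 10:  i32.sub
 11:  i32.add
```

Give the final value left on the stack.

i32.const 4  -> [4]
i32.const 8  -> [4, 8]
i32.const 11 -> [4, 8, 11]
i32.mul      -> [4, 88]
i32.const -8 -> [4, 88, -8]
i32.const 62 -> [4, 88, -8, 62]
i32.mul      -> [4, 88, -496]
i32.const -5 -> [4, 88, -496, -5]
i32.sub      -> [4, 88, -491]
i32.sub      -> [4, 579]
i32.add      -> [583]

583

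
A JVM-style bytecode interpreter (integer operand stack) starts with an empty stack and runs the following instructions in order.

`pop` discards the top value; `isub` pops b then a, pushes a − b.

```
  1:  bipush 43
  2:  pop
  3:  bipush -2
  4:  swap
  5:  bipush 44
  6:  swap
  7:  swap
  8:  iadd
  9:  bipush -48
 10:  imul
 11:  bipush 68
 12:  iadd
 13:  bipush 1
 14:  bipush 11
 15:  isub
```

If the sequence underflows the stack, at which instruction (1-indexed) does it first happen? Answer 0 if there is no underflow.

4

bipush 43  [43]
pop        []
bipush -2  [-2]
swap  — needs 2 operands, stack has 1 → underflow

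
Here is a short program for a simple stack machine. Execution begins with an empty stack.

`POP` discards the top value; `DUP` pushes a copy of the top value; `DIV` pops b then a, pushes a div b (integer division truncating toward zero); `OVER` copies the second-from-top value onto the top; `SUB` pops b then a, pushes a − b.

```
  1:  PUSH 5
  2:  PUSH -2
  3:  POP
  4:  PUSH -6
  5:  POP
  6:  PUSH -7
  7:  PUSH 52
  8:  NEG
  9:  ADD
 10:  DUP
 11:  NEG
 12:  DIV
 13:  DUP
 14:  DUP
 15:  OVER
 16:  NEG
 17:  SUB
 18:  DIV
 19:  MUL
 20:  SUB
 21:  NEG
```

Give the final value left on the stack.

PUSH 5   [5]
PUSH -2  [5, -2]
POP      [5]
PUSH -6  [5, -6]
POP      [5]
PUSH -7  [5, -7]
PUSH 52  [5, -7, 52]
NEG      [5, -7, -52]
ADD      [5, -59]
DUP      [5, -59, -59]
NEG      [5, -59, 59]
DIV      [5, -1]
DUP      [5, -1, -1]
DUP      [5, -1, -1, -1]
OVER     [5, -1, -1, -1, -1]
NEG      [5, -1, -1, -1, 1]
SUB      [5, -1, -1, -2]
DIV      [5, -1, 0]
MUL      [5, 0]
SUB      [5]
NEG      [-5]

-5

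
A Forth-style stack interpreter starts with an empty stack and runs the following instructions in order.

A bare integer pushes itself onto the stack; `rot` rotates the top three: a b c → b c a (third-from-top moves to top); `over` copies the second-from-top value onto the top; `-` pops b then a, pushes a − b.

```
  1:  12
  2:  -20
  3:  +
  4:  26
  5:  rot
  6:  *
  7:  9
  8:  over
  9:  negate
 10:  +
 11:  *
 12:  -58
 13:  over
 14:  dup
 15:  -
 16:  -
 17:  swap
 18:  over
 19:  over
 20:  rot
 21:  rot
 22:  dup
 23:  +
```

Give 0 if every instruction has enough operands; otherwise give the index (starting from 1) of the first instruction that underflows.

12  → 12
-20 → 12 -20
+   → -8
26  → -8 26
rot  — needs 3 operands, stack has 2 → underflow

5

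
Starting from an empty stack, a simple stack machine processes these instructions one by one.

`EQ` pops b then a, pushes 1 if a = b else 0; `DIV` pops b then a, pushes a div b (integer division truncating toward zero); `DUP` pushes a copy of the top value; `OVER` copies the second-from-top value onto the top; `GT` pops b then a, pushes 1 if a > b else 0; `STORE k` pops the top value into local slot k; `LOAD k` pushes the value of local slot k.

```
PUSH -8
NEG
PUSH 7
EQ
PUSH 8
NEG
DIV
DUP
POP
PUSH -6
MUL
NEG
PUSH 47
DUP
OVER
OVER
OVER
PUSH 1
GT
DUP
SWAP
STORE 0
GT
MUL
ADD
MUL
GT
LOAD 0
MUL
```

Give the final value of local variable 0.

1

PUSH -8  -8
NEG      8
PUSH 7   8 7
EQ       0
PUSH 8   0 8
NEG      0 -8
DIV      0
DUP      0 0
POP      0
PUSH -6  0 -6
MUL      0
NEG      0
PUSH 47  0 47
DUP      0 47 47
OVER     0 47 47 47
OVER     0 47 47 47 47
OVER     0 47 47 47 47 47
PUSH 1   0 47 47 47 47 47 1
GT       0 47 47 47 47 1
DUP      0 47 47 47 47 1 1
SWAP     0 47 47 47 47 1 1
STORE 0  0 47 47 47 47 1
GT       0 47 47 47 1
MUL      0 47 47 47
ADD      0 47 94
MUL      0 4418
GT       0
LOAD 0   0 1
MUL      0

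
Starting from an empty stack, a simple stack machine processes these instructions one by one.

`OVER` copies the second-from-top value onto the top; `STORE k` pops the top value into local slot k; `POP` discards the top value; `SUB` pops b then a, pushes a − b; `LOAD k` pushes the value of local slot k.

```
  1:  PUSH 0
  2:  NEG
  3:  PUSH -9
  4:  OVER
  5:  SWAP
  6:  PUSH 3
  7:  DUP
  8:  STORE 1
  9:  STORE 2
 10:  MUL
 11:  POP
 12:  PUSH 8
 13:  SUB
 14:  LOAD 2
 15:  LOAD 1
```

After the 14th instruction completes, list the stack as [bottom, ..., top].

PUSH 0  : [0]
NEG     : [0]
PUSH -9 : [0, -9]
OVER    : [0, -9, 0]
SWAP    : [0, 0, -9]
PUSH 3  : [0, 0, -9, 3]
DUP     : [0, 0, -9, 3, 3]
STORE 1 : [0, 0, -9, 3]
STORE 2 : [0, 0, -9]
MUL     : [0, 0]
POP     : [0]
PUSH 8  : [0, 8]
SUB     : [-8]
LOAD 2  : [-8, 3]

[-8, 3]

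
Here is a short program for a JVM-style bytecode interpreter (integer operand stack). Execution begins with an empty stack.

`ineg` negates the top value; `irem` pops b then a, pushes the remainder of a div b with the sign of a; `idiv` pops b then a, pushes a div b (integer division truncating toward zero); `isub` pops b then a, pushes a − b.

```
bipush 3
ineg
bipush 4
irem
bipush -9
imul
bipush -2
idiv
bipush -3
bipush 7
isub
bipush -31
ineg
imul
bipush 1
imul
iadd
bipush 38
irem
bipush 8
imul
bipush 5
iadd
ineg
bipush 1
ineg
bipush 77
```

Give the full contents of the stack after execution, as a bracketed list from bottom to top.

[147, -1, 77]

bipush 3   → [3]
ineg       → [-3]
bipush 4   → [-3, 4]
irem       → [-3]
bipush -9  → [-3, -9]
imul       → [27]
bipush -2  → [27, -2]
idiv       → [-13]
bipush -3  → [-13, -3]
bipush 7   → [-13, -3, 7]
isub       → [-13, -10]
bipush -31 → [-13, -10, -31]
ineg       → [-13, -10, 31]
imul       → [-13, -310]
bipush 1   → [-13, -310, 1]
imul       → [-13, -310]
iadd       → [-323]
bipush 38  → [-323, 38]
irem       → [-19]
bipush 8   → [-19, 8]
imul       → [-152]
bipush 5   → [-152, 5]
iadd       → [-147]
ineg       → [147]
bipush 1   → [147, 1]
ineg       → [147, -1]
bipush 77  → [147, -1, 77]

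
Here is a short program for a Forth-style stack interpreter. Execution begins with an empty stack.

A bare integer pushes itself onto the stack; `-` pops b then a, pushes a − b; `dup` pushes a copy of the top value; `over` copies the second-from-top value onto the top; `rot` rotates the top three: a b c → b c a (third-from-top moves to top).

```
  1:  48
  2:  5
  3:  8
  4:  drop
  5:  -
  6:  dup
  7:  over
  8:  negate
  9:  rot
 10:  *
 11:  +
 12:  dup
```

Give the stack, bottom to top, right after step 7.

48   → [48]
5    → [48, 5]
8    → [48, 5, 8]
drop → [48, 5]
-    → [43]
dup  → [43, 43]
over → [43, 43, 43]

[43, 43, 43]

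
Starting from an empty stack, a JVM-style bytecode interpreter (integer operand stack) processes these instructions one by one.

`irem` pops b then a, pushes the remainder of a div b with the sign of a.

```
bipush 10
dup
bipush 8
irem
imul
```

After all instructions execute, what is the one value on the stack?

20

bipush 10 -> 10
dup       -> 10 10
bipush 8  -> 10 10 8
irem      -> 10 2
imul      -> 20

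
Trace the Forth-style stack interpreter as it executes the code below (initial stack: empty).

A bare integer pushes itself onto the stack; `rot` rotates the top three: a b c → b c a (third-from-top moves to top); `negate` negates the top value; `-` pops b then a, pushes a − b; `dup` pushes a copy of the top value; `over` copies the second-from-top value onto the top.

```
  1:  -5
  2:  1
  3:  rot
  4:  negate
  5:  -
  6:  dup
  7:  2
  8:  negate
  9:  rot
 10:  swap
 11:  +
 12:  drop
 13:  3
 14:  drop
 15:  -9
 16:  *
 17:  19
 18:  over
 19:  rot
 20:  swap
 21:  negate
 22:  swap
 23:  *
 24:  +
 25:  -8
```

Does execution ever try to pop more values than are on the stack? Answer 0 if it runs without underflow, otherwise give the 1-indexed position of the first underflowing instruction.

3

-5 -> [-5]
1  -> [-5, 1]
rot  — needs 3 operands, stack has 2 → underflow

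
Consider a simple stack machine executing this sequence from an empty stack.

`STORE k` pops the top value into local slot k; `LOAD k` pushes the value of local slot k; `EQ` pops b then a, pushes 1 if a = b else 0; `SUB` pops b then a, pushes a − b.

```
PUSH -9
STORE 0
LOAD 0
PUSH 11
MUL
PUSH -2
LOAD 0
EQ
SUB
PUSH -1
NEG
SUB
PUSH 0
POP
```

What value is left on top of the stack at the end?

PUSH -9 -> -9
STORE 0 -> (empty)
LOAD 0  -> -9
PUSH 11 -> -9 11
MUL     -> -99
PUSH -2 -> -99 -2
LOAD 0  -> -99 -2 -9
EQ      -> -99 0
SUB     -> -99
PUSH -1 -> -99 -1
NEG     -> -99 1
SUB     -> -100
PUSH 0  -> -100 0
POP     -> -100

-100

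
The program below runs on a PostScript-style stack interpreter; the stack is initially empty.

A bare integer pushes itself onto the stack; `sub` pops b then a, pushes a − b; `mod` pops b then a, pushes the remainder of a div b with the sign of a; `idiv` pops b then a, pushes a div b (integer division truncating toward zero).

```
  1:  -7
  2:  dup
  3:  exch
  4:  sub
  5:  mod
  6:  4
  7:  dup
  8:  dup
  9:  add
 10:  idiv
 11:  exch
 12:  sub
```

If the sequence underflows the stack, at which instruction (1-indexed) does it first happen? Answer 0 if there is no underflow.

-7    [-7]
dup   [-7, -7]
exch  [-7, -7]
sub   [0]
mod  — needs 2 operands, stack has 1 → underflow

5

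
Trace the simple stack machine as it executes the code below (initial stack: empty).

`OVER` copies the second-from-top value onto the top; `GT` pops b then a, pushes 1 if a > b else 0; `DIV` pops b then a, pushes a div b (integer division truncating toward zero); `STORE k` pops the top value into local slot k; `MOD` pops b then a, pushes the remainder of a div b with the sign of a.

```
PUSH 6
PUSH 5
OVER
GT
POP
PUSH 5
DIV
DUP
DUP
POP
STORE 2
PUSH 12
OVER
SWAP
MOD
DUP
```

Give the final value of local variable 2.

1

PUSH 6  -> 6
PUSH 5  -> 6 5
OVER    -> 6 5 6
GT      -> 6 0
POP     -> 6
PUSH 5  -> 6 5
DIV     -> 1
DUP     -> 1 1
DUP     -> 1 1 1
POP     -> 1 1
STORE 2 -> 1
PUSH 12 -> 1 12
OVER    -> 1 12 1
SWAP    -> 1 1 12
MOD     -> 1 1
DUP     -> 1 1 1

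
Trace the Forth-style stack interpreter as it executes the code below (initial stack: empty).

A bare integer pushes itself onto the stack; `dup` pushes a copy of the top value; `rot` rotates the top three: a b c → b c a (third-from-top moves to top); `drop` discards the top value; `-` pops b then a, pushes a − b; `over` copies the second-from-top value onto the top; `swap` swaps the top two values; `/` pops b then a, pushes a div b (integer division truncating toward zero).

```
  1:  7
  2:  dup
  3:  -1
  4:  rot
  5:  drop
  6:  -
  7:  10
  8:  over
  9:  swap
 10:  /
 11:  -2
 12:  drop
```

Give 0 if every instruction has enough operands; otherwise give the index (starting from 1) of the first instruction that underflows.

7    -> 7
dup  -> 7 7
-1   -> 7 7 -1
rot  -> 7 -1 7
drop -> 7 -1
-    -> 8
10   -> 8 10
over -> 8 10 8
swap -> 8 8 10
/    -> 8 0
-2   -> 8 0 -2
drop -> 8 0

0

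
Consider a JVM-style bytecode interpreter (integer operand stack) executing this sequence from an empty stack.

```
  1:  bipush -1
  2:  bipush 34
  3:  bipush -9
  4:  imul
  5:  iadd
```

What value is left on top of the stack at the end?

-307

bipush -1 -> [-1]
bipush 34 -> [-1, 34]
bipush -9 -> [-1, 34, -9]
imul      -> [-1, -306]
iadd      -> [-307]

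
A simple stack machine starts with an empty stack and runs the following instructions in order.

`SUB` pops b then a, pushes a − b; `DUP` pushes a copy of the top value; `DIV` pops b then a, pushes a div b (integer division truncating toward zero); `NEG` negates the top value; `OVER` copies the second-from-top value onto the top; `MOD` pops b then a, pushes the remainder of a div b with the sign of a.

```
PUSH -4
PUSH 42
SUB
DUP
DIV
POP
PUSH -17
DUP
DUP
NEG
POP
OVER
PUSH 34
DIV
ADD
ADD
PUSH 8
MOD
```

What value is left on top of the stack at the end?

PUSH -4  : -4
PUSH 42  : -4 42
SUB      : -46
DUP      : -46 -46
DIV      : 1
POP      : (empty)
PUSH -17 : -17
DUP      : -17 -17
DUP      : -17 -17 -17
NEG      : -17 -17 17
POP      : -17 -17
OVER     : -17 -17 -17
PUSH 34  : -17 -17 -17 34
DIV      : -17 -17 0
ADD      : -17 -17
ADD      : -34
PUSH 8   : -34 8
MOD      : -2

-2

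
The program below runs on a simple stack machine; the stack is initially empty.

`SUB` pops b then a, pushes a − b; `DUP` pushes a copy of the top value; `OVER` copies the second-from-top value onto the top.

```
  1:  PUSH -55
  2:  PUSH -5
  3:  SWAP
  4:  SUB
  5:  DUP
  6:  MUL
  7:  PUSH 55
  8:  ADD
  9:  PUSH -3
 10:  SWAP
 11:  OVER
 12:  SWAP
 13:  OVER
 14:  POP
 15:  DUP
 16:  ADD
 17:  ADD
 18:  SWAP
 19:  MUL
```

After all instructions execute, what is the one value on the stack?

PUSH -55 -> [-55]
PUSH -5  -> [-55, -5]
SWAP     -> [-5, -55]
SUB      -> [50]
DUP      -> [50, 50]
MUL      -> [2500]
PUSH 55  -> [2500, 55]
ADD      -> [2555]
PUSH -3  -> [2555, -3]
SWAP     -> [-3, 2555]
OVER     -> [-3, 2555, -3]
SWAP     -> [-3, -3, 2555]
OVER     -> [-3, -3, 2555, -3]
POP      -> [-3, -3, 2555]
DUP      -> [-3, -3, 2555, 2555]
ADD      -> [-3, -3, 5110]
ADD      -> [-3, 5107]
SWAP     -> [5107, -3]
MUL      -> [-15321]

-15321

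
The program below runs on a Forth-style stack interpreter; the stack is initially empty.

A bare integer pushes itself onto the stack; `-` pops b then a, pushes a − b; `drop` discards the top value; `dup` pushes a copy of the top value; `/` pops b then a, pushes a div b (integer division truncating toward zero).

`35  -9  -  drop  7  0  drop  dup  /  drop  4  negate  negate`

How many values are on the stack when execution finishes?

35     : [35]
-9     : [35, -9]
-      : [44]
drop   : []
7      : [7]
0      : [7, 0]
drop   : [7]
dup    : [7, 7]
/      : [1]
drop   : []
4      : [4]
negate : [-4]
negate : [4]

1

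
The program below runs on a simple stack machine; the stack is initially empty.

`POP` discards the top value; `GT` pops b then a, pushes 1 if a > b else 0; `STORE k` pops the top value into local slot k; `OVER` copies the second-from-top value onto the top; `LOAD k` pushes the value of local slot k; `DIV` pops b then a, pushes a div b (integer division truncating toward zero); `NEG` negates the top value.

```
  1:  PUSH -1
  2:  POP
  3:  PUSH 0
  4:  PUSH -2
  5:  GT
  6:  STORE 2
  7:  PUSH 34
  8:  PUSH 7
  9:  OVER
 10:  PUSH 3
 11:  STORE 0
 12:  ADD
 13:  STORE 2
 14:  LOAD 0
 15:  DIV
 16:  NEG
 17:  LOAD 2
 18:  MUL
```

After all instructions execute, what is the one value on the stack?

PUSH -1 -> -1
POP     -> (empty)
PUSH 0  -> 0
PUSH -2 -> 0 -2
GT      -> 1
STORE 2 -> (empty)
PUSH 34 -> 34
PUSH 7  -> 34 7
OVER    -> 34 7 34
PUSH 3  -> 34 7 34 3
STORE 0 -> 34 7 34
ADD     -> 34 41
STORE 2 -> 34
LOAD 0  -> 34 3
DIV     -> 11
NEG     -> -11
LOAD 2  -> -11 41
MUL     -> -451

-451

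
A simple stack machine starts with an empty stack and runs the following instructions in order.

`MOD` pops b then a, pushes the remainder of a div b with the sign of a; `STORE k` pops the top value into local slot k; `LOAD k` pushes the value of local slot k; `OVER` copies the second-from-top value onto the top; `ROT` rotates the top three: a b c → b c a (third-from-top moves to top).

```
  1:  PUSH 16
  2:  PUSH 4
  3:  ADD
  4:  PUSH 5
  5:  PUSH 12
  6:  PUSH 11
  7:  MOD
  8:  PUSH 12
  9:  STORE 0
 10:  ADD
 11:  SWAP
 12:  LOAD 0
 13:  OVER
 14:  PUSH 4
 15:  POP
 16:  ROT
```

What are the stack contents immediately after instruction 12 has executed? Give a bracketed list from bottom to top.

[6, 20, 12]

PUSH 16 : [16]
PUSH 4  : [16, 4]
ADD     : [20]
PUSH 5  : [20, 5]
PUSH 12 : [20, 5, 12]
PUSH 11 : [20, 5, 12, 11]
MOD     : [20, 5, 1]
PUSH 12 : [20, 5, 1, 12]
STORE 0 : [20, 5, 1]
ADD     : [20, 6]
SWAP    : [6, 20]
LOAD 0  : [6, 20, 12]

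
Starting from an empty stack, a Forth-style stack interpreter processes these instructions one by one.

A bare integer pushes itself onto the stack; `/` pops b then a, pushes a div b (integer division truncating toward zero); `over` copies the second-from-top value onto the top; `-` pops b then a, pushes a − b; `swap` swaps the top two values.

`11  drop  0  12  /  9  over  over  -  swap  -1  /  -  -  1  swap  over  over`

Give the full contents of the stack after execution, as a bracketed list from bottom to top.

[1, 0, 1, 0]

11   → 11
drop → (empty)
0    → 0
12   → 0 12
/    → 0
9    → 0 9
over → 0 9 0
over → 0 9 0 9
-    → 0 9 -9
swap → 0 -9 9
-1   → 0 -9 9 -1
/    → 0 -9 -9
-    → 0 0
-    → 0
1    → 0 1
swap → 1 0
over → 1 0 1
over → 1 0 1 0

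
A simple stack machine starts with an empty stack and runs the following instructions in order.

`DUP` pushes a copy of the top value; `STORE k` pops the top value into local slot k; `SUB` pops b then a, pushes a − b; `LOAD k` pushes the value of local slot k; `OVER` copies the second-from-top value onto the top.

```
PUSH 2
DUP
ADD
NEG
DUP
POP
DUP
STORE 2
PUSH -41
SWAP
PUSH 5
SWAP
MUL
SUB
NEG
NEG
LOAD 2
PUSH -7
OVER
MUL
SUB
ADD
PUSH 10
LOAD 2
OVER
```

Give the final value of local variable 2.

-4

PUSH 2    2
DUP       2 2
ADD       4
NEG       -4
DUP       -4 -4
POP       -4
DUP       -4 -4
STORE 2   -4
PUSH -41  -4 -41
SWAP      -41 -4
PUSH 5    -41 -4 5
SWAP      -41 5 -4
MUL       -41 -20
SUB       -21
NEG       21
NEG       -21
LOAD 2    -21 -4
PUSH -7   -21 -4 -7
OVER      -21 -4 -7 -4
MUL       -21 -4 28
SUB       -21 -32
ADD       -53
PUSH 10   -53 10
LOAD 2    -53 10 -4
OVER      -53 10 -4 10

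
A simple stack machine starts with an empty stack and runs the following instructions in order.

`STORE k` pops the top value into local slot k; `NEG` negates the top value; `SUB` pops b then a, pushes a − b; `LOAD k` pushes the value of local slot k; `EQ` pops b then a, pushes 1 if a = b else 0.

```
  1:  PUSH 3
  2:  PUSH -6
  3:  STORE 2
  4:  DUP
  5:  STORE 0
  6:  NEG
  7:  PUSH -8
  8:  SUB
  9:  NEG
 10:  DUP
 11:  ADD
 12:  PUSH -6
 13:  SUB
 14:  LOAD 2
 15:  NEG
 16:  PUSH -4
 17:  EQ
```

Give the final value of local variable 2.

PUSH 3   [3]
PUSH -6  [3, -6]
STORE 2  [3]
DUP      [3, 3]
STORE 0  [3]
NEG      [-3]
PUSH -8  [-3, -8]
SUB      [5]
NEG      [-5]
DUP      [-5, -5]
ADD      [-10]
PUSH -6  [-10, -6]
SUB      [-4]
LOAD 2   [-4, -6]
NEG      [-4, 6]
PUSH -4  [-4, 6, -4]
EQ       [-4, 0]

-6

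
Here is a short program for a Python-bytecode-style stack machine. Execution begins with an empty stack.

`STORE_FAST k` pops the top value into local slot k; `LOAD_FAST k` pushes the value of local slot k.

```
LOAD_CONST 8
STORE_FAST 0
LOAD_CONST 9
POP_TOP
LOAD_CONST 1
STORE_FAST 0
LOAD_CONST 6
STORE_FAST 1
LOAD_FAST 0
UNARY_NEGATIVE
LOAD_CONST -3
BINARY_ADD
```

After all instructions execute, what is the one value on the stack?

LOAD_CONST 8   -> [8]
STORE_FAST 0   -> []
LOAD_CONST 9   -> [9]
POP_TOP        -> []
LOAD_CONST 1   -> [1]
STORE_FAST 0   -> []
LOAD_CONST 6   -> [6]
STORE_FAST 1   -> []
LOAD_FAST 0    -> [1]
UNARY_NEGATIVE -> [-1]
LOAD_CONST -3  -> [-1, -3]
BINARY_ADD     -> [-4]

-4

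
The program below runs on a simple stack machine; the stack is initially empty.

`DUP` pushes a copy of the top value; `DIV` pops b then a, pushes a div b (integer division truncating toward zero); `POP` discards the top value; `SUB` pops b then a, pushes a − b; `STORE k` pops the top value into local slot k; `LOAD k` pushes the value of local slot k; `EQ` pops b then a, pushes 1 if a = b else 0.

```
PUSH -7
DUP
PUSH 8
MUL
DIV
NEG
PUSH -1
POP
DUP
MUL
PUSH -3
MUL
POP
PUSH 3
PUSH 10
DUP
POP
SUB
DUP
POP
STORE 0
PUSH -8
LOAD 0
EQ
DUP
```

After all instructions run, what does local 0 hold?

PUSH -7 -> -7
DUP     -> -7 -7
PUSH 8  -> -7 -7 8
MUL     -> -7 -56
DIV     -> 0
NEG     -> 0
PUSH -1 -> 0 -1
POP     -> 0
DUP     -> 0 0
MUL     -> 0
PUSH -3 -> 0 -3
MUL     -> 0
POP     -> (empty)
PUSH 3  -> 3
PUSH 10 -> 3 10
DUP     -> 3 10 10
POP     -> 3 10
SUB     -> -7
DUP     -> -7 -7
POP     -> -7
STORE 0 -> (empty)
PUSH -8 -> -8
LOAD 0  -> -8 -7
EQ      -> 0
DUP     -> 0 0

-7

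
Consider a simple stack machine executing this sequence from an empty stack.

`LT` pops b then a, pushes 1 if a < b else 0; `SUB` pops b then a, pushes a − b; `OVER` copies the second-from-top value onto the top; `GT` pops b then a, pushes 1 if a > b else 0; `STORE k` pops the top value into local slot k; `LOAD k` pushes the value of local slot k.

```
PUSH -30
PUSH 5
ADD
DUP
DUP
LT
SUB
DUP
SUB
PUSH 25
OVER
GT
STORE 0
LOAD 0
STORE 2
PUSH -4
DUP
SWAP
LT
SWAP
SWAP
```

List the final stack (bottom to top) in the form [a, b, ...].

[0, 0]

PUSH -30 → -30
PUSH 5   → -30 5
ADD      → -25
DUP      → -25 -25
DUP      → -25 -25 -25
LT       → -25 0
SUB      → -25
DUP      → -25 -25
SUB      → 0
PUSH 25  → 0 25
OVER     → 0 25 0
GT       → 0 1
STORE 0  → 0
LOAD 0   → 0 1
STORE 2  → 0
PUSH -4  → 0 -4
DUP      → 0 -4 -4
SWAP     → 0 -4 -4
LT       → 0 0
SWAP     → 0 0
SWAP     → 0 0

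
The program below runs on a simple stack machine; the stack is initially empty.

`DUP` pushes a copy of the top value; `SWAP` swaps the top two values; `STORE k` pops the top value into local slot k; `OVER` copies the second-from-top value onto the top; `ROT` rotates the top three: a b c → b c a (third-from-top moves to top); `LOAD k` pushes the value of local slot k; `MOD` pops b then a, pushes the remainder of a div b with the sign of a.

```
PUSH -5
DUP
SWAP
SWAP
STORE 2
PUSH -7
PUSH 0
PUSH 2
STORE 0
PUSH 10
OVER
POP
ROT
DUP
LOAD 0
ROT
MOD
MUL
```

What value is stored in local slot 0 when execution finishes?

2

PUSH -5 : -5
DUP     : -5 -5
SWAP    : -5 -5
SWAP    : -5 -5
STORE 2 : -5
PUSH -7 : -5 -7
PUSH 0  : -5 -7 0
PUSH 2  : -5 -7 0 2
STORE 0 : -5 -7 0
PUSH 10 : -5 -7 0 10
OVER    : -5 -7 0 10 0
POP     : -5 -7 0 10
ROT     : -5 0 10 -7
DUP     : -5 0 10 -7 -7
LOAD 0  : -5 0 10 -7 -7 2
ROT     : -5 0 10 -7 2 -7
MOD     : -5 0 10 -7 2
MUL     : -5 0 10 -14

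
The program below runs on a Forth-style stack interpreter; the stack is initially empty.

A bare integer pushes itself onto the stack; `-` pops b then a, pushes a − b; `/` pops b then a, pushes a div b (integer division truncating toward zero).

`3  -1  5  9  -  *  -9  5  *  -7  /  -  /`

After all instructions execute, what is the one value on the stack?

3   [3]
-1  [3, -1]
5   [3, -1, 5]
9   [3, -1, 5, 9]
-   [3, -1, -4]
*   [3, 4]
-9  [3, 4, -9]
5   [3, 4, -9, 5]
*   [3, 4, -45]
-7  [3, 4, -45, -7]
/   [3, 4, 6]
-   [3, -2]
/   [-1]

-1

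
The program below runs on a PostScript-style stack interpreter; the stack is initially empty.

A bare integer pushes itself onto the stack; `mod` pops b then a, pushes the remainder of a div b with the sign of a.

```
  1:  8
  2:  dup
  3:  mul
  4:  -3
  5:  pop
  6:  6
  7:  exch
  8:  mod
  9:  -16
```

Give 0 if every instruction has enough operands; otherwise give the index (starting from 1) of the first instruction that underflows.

8     8
dup   8 8
mul   64
-3    64 -3
pop   64
6     64 6
exch  6 64
mod   6
-16   6 -16

0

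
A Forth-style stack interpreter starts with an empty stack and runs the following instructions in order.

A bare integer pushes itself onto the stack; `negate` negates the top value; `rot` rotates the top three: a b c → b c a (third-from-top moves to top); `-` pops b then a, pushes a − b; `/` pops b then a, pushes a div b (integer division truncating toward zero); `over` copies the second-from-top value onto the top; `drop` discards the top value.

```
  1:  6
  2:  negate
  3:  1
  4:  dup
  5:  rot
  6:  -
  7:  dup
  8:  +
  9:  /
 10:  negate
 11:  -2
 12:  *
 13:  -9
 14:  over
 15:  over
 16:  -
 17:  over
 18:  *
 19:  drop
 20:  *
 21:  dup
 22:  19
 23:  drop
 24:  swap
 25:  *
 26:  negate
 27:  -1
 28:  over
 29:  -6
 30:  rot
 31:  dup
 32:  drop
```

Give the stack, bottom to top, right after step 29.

6      → 6
negate → -6
1      → -6 1
dup    → -6 1 1
rot    → 1 1 -6
-      → 1 7
dup    → 1 7 7
+      → 1 14
/      → 0
negate → 0
-2     → 0 -2
*      → 0
-9     → 0 -9
over   → 0 -9 0
over   → 0 -9 0 -9
-      → 0 -9 9
over   → 0 -9 9 -9
*      → 0 -9 -81
drop   → 0 -9
*      → 0
dup    → 0 0
19     → 0 0 19
drop   → 0 0
swap   → 0 0
*      → 0
negate → 0
-1     → 0 -1
over   → 0 -1 0
-6     → 0 -1 0 -6

[0, -1, 0, -6]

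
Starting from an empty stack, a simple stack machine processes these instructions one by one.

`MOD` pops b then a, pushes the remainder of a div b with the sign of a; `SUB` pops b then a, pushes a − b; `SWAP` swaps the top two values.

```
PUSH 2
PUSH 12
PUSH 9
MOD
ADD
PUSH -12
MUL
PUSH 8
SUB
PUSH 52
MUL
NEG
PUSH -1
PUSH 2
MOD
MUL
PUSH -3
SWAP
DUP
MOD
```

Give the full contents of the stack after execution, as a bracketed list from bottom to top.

PUSH 2    2
PUSH 12   2 12
PUSH 9    2 12 9
MOD       2 3
ADD       5
PUSH -12  5 -12
MUL       -60
PUSH 8    -60 8
SUB       -68
PUSH 52   -68 52
MUL       -3536
NEG       3536
PUSH -1   3536 -1
PUSH 2    3536 -1 2
MOD       3536 -1
MUL       -3536
PUSH -3   -3536 -3
SWAP      -3 -3536
DUP       -3 -3536 -3536
MOD       -3 0

[-3, 0]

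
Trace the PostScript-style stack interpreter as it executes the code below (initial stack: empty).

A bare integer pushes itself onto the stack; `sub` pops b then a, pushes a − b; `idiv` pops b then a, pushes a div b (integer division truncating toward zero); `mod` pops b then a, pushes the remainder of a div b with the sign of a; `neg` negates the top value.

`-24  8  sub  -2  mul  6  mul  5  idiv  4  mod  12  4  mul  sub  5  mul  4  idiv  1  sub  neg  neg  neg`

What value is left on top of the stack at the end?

-24  → -24
8    → -24 8
sub  → -32
-2   → -32 -2
mul  → 64
6    → 64 6
mul  → 384
5    → 384 5
idiv → 76
4    → 76 4
mod  → 0
12   → 0 12
4    → 0 12 4
mul  → 0 48
sub  → -48
5    → -48 5
mul  → -240
4    → -240 4
idiv → -60
1    → -60 1
sub  → -61
neg  → 61
neg  → -61
neg  → 61

61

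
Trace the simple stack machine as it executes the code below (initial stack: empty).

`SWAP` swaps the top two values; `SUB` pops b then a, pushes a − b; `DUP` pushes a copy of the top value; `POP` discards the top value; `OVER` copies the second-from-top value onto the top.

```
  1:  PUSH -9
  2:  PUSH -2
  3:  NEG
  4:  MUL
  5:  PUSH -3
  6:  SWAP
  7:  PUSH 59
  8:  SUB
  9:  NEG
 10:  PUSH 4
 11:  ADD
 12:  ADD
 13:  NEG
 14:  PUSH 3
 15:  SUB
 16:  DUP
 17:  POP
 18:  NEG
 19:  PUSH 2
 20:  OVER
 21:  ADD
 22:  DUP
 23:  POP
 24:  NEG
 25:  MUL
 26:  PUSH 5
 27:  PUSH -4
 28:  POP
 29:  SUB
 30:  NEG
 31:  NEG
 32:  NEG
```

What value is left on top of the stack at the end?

PUSH -9 : -9
PUSH -2 : -9 -2
NEG     : -9 2
MUL     : -18
PUSH -3 : -18 -3
SWAP    : -3 -18
PUSH 59 : -3 -18 59
SUB     : -3 -77
NEG     : -3 77
PUSH 4  : -3 77 4
ADD     : -3 81
ADD     : 78
NEG     : -78
PUSH 3  : -78 3
SUB     : -81
DUP     : -81 -81
POP     : -81
NEG     : 81
PUSH 2  : 81 2
OVER    : 81 2 81
ADD     : 81 83
DUP     : 81 83 83
POP     : 81 83
NEG     : 81 -83
MUL     : -6723
PUSH 5  : -6723 5
PUSH -4 : -6723 5 -4
POP     : -6723 5
SUB     : -6728
NEG     : 6728
NEG     : -6728
NEG     : 6728

6728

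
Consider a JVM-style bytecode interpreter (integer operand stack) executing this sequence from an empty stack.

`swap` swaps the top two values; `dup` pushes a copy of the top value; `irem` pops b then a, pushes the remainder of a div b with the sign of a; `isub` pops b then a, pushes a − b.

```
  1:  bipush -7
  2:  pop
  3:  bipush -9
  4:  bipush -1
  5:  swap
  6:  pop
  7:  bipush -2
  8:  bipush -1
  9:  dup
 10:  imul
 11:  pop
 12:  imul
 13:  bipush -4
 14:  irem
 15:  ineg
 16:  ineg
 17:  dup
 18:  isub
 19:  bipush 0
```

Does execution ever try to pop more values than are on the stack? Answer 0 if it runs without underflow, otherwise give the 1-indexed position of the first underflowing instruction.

0

bipush -7  -7
pop        (empty)
bipush -9  -9
bipush -1  -9 -1
swap       -1 -9
pop        -1
bipush -2  -1 -2
bipush -1  -1 -2 -1
dup        -1 -2 -1 -1
imul       -1 -2 1
pop        -1 -2
imul       2
bipush -4  2 -4
irem       2
ineg       -2
ineg       2
dup        2 2
isub       0
bipush 0   0 0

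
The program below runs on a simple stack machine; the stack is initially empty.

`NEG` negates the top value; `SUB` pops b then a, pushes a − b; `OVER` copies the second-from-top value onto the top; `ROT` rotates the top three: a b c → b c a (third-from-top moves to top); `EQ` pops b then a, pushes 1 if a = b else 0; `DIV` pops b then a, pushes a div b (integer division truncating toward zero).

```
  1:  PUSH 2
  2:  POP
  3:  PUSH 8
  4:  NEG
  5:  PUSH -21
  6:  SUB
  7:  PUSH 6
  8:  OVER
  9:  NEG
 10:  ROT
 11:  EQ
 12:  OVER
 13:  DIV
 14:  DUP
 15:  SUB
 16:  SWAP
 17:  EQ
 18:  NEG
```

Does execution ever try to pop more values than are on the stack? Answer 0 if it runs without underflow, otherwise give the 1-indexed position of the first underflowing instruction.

PUSH 2   : 2
POP      : (empty)
PUSH 8   : 8
NEG      : -8
PUSH -21 : -8 -21
SUB      : 13
PUSH 6   : 13 6
OVER     : 13 6 13
NEG      : 13 6 -13
ROT      : 6 -13 13
EQ       : 6 0
OVER     : 6 0 6
DIV      : 6 0
DUP      : 6 0 0
SUB      : 6 0
SWAP     : 0 6
EQ       : 0
NEG      : 0

0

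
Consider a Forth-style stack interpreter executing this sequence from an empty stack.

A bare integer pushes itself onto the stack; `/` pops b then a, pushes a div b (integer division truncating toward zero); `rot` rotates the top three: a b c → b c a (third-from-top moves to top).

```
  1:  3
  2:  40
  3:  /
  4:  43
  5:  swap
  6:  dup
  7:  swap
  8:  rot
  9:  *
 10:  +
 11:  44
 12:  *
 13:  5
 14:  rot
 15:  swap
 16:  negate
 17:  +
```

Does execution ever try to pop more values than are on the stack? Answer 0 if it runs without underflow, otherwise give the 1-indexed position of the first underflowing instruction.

3    -> [3]
40   -> [3, 40]
/    -> [0]
43   -> [0, 43]
swap -> [43, 0]
dup  -> [43, 0, 0]
swap -> [43, 0, 0]
rot  -> [0, 0, 43]
*    -> [0, 0]
+    -> [0]
44   -> [0, 44]
*    -> [0]
5    -> [0, 5]
rot  — needs 3 operands, stack has 2 → underflow

14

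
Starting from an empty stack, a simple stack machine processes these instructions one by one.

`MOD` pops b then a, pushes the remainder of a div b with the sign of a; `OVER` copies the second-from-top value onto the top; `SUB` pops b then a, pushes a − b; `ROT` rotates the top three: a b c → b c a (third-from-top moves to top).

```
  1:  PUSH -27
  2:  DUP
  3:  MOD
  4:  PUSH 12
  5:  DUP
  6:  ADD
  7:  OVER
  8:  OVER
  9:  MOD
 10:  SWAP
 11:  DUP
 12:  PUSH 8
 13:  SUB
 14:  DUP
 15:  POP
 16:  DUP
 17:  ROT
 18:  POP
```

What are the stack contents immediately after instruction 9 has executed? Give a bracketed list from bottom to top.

[0, 24, 0]

PUSH -27  -27
DUP       -27 -27
MOD       0
PUSH 12   0 12
DUP       0 12 12
ADD       0 24
OVER      0 24 0
OVER      0 24 0 24
MOD       0 24 0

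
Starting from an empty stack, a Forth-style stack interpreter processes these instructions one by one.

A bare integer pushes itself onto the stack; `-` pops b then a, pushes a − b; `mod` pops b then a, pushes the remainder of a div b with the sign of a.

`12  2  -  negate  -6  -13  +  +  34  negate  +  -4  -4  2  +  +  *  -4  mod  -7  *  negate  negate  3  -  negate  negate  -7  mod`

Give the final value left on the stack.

-3

12     : [12]
2      : [12, 2]
-      : [10]
negate : [-10]
-6     : [-10, -6]
-13    : [-10, -6, -13]
+      : [-10, -19]
+      : [-29]
34     : [-29, 34]
negate : [-29, -34]
+      : [-63]
-4     : [-63, -4]
-4     : [-63, -4, -4]
2      : [-63, -4, -4, 2]
+      : [-63, -4, -2]
+      : [-63, -6]
*      : [378]
-4     : [378, -4]
mod    : [2]
-7     : [2, -7]
*      : [-14]
negate : [14]
negate : [-14]
3      : [-14, 3]
-      : [-17]
negate : [17]
negate : [-17]
-7     : [-17, -7]
mod    : [-3]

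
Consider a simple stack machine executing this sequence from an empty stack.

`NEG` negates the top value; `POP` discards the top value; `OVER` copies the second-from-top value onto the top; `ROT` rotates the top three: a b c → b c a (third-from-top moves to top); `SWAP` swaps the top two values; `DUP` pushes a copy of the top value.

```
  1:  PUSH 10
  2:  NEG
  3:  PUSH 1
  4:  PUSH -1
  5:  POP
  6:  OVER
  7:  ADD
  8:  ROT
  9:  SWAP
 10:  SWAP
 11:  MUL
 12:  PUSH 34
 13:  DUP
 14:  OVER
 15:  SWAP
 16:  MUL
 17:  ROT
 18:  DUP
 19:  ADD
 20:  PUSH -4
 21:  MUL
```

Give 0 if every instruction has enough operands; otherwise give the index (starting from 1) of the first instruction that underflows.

8

PUSH 10 : 10
NEG     : -10
PUSH 1  : -10 1
PUSH -1 : -10 1 -1
POP     : -10 1
OVER    : -10 1 -10
ADD     : -10 -9
ROT  — needs 3 operands, stack has 2 → underflow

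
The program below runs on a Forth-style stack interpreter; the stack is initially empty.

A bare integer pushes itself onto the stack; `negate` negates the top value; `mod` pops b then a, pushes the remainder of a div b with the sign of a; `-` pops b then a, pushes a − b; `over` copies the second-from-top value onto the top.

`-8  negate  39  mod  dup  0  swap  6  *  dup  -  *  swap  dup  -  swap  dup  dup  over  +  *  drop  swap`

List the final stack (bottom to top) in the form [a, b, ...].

[0, 0]

-8     → [-8]
negate → [8]
39     → [8, 39]
mod    → [8]
dup    → [8, 8]
0      → [8, 8, 0]
swap   → [8, 0, 8]
6      → [8, 0, 8, 6]
*      → [8, 0, 48]
dup    → [8, 0, 48, 48]
-      → [8, 0, 0]
*      → [8, 0]
swap   → [0, 8]
dup    → [0, 8, 8]
-      → [0, 0]
swap   → [0, 0]
dup    → [0, 0, 0]
dup    → [0, 0, 0, 0]
over   → [0, 0, 0, 0, 0]
+      → [0, 0, 0, 0]
*      → [0, 0, 0]
drop   → [0, 0]
swap   → [0, 0]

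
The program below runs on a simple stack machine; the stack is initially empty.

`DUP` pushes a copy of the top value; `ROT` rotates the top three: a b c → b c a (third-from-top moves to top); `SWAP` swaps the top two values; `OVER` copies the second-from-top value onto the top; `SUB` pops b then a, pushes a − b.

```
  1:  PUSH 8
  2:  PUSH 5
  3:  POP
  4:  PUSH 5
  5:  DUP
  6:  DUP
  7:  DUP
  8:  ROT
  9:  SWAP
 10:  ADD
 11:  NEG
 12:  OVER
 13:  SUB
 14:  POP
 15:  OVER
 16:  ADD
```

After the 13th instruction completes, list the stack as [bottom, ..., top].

[8, 5, 5, -15]

PUSH 8 → 8
PUSH 5 → 8 5
POP    → 8
PUSH 5 → 8 5
DUP    → 8 5 5
DUP    → 8 5 5 5
DUP    → 8 5 5 5 5
ROT    → 8 5 5 5 5
SWAP   → 8 5 5 5 5
ADD    → 8 5 5 10
NEG    → 8 5 5 -10
OVER   → 8 5 5 -10 5
SUB    → 8 5 5 -15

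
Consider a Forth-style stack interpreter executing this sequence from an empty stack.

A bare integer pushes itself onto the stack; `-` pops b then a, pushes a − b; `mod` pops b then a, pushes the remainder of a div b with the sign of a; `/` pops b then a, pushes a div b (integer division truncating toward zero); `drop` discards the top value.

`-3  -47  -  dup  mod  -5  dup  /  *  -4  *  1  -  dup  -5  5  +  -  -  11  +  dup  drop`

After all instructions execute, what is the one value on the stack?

11

-3   → -3
-47  → -3 -47
-    → 44
dup  → 44 44
mod  → 0
-5   → 0 -5
dup  → 0 -5 -5
/    → 0 1
*    → 0
-4   → 0 -4
*    → 0
1    → 0 1
-    → -1
dup  → -1 -1
-5   → -1 -1 -5
5    → -1 -1 -5 5
+    → -1 -1 0
-    → -1 -1
-    → 0
11   → 0 11
+    → 11
dup  → 11 11
drop → 11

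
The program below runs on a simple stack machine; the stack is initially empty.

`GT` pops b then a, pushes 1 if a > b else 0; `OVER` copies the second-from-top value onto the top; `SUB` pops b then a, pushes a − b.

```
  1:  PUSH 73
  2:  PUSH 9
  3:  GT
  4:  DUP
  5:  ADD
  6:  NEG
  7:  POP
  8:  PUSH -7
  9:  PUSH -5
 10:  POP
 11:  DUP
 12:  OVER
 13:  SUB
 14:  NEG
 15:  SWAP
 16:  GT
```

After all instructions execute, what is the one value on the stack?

1

PUSH 73  73
PUSH 9   73 9
GT       1
DUP      1 1
ADD      2
NEG      -2
POP      (empty)
PUSH -7  -7
PUSH -5  -7 -5
POP      -7
DUP      -7 -7
OVER     -7 -7 -7
SUB      -7 0
NEG      -7 0
SWAP     0 -7
GT       1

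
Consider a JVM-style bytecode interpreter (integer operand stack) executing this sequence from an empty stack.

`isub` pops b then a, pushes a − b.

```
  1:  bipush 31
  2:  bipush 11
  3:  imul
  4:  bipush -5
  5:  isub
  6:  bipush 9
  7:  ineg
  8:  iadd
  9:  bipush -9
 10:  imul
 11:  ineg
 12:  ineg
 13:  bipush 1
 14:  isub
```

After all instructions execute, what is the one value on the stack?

bipush 31 -> 31
bipush 11 -> 31 11
imul      -> 341
bipush -5 -> 341 -5
isub      -> 346
bipush 9  -> 346 9
ineg      -> 346 -9
iadd      -> 337
bipush -9 -> 337 -9
imul      -> -3033
ineg      -> 3033
ineg      -> -3033
bipush 1  -> -3033 1
isub      -> -3034

-3034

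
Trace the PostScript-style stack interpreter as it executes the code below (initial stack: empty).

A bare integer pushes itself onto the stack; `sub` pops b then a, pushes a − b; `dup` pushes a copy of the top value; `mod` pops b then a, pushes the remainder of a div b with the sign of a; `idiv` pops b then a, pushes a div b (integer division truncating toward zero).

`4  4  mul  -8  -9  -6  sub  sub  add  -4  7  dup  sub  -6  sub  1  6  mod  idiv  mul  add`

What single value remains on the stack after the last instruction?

4    : 4
4    : 4 4
mul  : 16
-8   : 16 -8
-9   : 16 -8 -9
-6   : 16 -8 -9 -6
sub  : 16 -8 -3
sub  : 16 -5
add  : 11
-4   : 11 -4
7    : 11 -4 7
dup  : 11 -4 7 7
sub  : 11 -4 0
-6   : 11 -4 0 -6
sub  : 11 -4 6
1    : 11 -4 6 1
6    : 11 -4 6 1 6
mod  : 11 -4 6 1
idiv : 11 -4 6
mul  : 11 -24
add  : -13

-13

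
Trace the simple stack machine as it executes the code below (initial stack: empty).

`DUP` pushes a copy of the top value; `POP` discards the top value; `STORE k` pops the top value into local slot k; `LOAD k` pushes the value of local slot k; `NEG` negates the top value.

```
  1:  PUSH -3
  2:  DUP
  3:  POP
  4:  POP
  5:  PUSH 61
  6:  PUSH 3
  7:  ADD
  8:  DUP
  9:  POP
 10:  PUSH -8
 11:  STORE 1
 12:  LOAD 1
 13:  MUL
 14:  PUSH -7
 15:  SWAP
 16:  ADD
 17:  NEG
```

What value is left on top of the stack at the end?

519

PUSH -3 → -3
DUP     → -3 -3
POP     → -3
POP     → (empty)
PUSH 61 → 61
PUSH 3  → 61 3
ADD     → 64
DUP     → 64 64
POP     → 64
PUSH -8 → 64 -8
STORE 1 → 64
LOAD 1  → 64 -8
MUL     → -512
PUSH -7 → -512 -7
SWAP    → -7 -512
ADD     → -519
NEG     → 519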